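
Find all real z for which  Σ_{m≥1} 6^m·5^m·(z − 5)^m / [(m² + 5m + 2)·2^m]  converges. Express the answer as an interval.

By the ratio test, |a_{m+1}/a_m| = [(m² + 5m + 2)/((m+1)² + 5(m+1) + 2)] · 6·5/2 → 15.
Convergence for |z − 5| · 15 < 1, i.e. |z − 5| < 1/15. So R = 1/15.
When z = 76/15, absolute convergence follows by limit comparison with Σ 1/m².
Check z = 74/15: the series is dominated by a constant times Σ 1/m², which converges (p = 2 > 1).

[74/15, 76/15]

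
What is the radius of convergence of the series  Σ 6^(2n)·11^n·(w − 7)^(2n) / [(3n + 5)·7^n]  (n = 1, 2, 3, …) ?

R = √77/66

The ratio of consecutive coefficients is [(3n + 5)/(3(n+1) + 5)] · 36·11/7 → 396/7.
Since the exponent of (w − 7) increases by 2 each term, convergence requires |w − 7|² < 7/396, hence R = √77/66.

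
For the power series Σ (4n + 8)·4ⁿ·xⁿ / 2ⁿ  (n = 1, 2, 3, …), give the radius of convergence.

R = 1/2

The ratio of consecutive coefficients is [(4(n+1) + 8)/(4n + 8)] · 4/2 → 2.
Convergence for |x| · 2 < 1, i.e. |x| < 1/2. So R = 1/2.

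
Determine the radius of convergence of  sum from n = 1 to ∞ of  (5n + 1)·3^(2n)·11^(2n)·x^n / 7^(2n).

R = 49/1089

Ratio test: |a_{n+1}/a_n| = [(5(n+1) + 1)/(5n + 1)] · 9·121/49 → 1089/49 as n → ∞.
The series converges when 1089/49 · |x| < 1, giving R = 49/1089.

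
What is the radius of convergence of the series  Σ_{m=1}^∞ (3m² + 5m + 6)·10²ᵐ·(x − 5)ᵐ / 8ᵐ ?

R = 2/25

By the ratio test, |a_{m+1}/a_m| = [(3(m+1)² + 5(m+1) + 6)/(3m² + 5m + 6)] · 100/8 → 25/2.
Thus R = 1/(25/2) = 2/25.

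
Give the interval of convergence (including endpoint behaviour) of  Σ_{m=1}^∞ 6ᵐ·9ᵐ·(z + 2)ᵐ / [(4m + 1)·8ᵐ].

By the ratio test, |a_{m+1}/a_m| = [(4m + 1)/(4(m+1) + 1)] · 6·9/8 → 27/4.
Thus R = 1/(27/4) = 4/27.
At z = -50/27: comparison with the harmonic series Σ 1/m shows the series diverges.
When z = -58/27, the terms alternate in sign and decrease monotonically to 0 in absolute value (size ~ c/m), so the alternating series test gives convergence.

[-58/27, -50/27)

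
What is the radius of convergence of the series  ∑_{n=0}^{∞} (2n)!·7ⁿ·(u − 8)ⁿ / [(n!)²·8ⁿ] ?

R = 2/7

The ratio of consecutive coefficients is (2n+1)·(2n+2)/(n+1)² · 7/8 → 7/2.
Convergence for |u − 8| · 7/2 < 1, i.e. |u − 8| < 2/7. So R = 2/7.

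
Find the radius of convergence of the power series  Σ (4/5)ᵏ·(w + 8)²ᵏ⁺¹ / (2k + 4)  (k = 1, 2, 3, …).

R = √5/2

Ratio test: |a_{k+1}/a_k| = [(2k + 4)/(2(k+1) + 4)] · 4/5 → 4/5 as k → ∞.
Since the exponent of (w + 8) increases by 2 each term, convergence requires |w + 8|² < 5/4, hence R = √5/2.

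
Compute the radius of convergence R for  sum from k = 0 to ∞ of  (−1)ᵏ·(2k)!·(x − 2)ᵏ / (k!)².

The ratio of consecutive coefficients is (2k+1)·(2k+2)/(k+1)² → 4.
Hence the series converges for |x − 2| < 1/(4) = 1/4, so the radius of convergence is 1/4.

R = 1/4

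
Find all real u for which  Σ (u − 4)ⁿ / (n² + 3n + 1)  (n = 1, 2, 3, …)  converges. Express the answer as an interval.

[3, 5]

The ratio of consecutive coefficients is (n² + 3n + 1)/((n+1)² + 3(n+1) + 1) → 1.
Convergence for |u − 4| < 1, so R = 1.
At u = 5: the series is dominated by a constant times Σ 1/n², which converges (p = 2 > 1).
At u = 3: the terms are on the order of 1/n², so the series converges absolutely by comparison with the p-series (p = 2 > 1).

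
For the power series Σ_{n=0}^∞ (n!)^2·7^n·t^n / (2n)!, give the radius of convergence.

R = 4/7

Ratio test: |a_{n+1}/a_n| = (n+1)²/[(2n+1)·(2n+2)] · 7 → 7/4 as n → ∞.
Convergence for |t| · 7/4 < 1, i.e. |t| < 4/7. So R = 4/7.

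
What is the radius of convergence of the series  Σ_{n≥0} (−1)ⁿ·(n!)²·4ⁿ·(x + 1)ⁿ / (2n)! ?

Apply the ratio test: |a_{n+1}| / |a_n| = (n+1)²/[(2n+1)·(2n+2)] · 4, which tends to 1 as n → ∞.
Hence R = 1.

R = 1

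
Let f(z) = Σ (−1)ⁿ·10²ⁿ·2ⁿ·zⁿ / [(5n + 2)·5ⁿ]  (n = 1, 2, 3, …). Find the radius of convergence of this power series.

R = 1/40

Ratio test: |a_{n+1}/a_n| = [(5n + 2)/(5(n+1) + 2)] · 100·2/5 → 40 as n → ∞.
Hence the series converges for |z| < 1/(40) = 1/40, so the radius of convergence is 1/40.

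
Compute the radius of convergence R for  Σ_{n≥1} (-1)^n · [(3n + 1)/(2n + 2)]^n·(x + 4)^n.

Applying the root test, |a_n|^(1/n) = (3n + 1)/(2n + 2) → 3/2.
Hence the series converges for |x + 4| < 1/(3/2) = 2/3, so the radius of convergence is 2/3.

R = 2/3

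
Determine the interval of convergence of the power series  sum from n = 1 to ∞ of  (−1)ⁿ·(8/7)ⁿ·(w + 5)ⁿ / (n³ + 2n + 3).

[-47/8, -33/8]

Apply the ratio test: |a_{n+1}| / |a_n| = [(n³ + 2n + 3)/((n+1)³ + 2(n+1) + 3)] · 8/7, which tends to 8/7 as n → ∞.
Thus R = 1/(8/7) = 7/8.
Endpoint w = -33/8: absolute convergence follows by limit comparison with Σ 1/n³.
Check w = -47/8: the terms are on the order of 1/n³, so the series converges absolutely by comparison with the p-series (p = 3 > 1).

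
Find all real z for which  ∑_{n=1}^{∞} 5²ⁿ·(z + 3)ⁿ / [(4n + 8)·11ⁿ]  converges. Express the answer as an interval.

[-86/25, -64/25)

By the ratio test, |a_{n+1}/a_n| = [(4n + 8)/(4(n+1) + 8)] · 25/11 → 25/11.
Thus R = 1/(25/11) = 11/25.
Endpoint z = -64/25: the terms are asymptotic to a nonzero constant times 1/n, so the series diverges by limit comparison with Σ 1/n.
When z = -86/25, convergence follows from the alternating series test (terms decrease monotonically to 0).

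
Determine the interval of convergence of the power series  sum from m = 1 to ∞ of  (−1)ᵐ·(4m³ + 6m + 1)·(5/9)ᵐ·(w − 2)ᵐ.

By the ratio test, |a_{m+1}/a_m| = [(4(m+1)³ + 6(m+1) + 1)/(4m³ + 6m + 1)] · 5/9 → 5/9.
Hence the series converges for |w − 2| < 1/(5/9) = 9/5, so the radius of convergence is 9/5.
Check w = 19/5: the terms have absolute value of order m³, which does not tend to 0, so the series diverges by the divergence test.
At w = 1/5: the terms have absolute value of order m³, which does not tend to 0, so the series diverges by the divergence test.

(1/5, 19/5)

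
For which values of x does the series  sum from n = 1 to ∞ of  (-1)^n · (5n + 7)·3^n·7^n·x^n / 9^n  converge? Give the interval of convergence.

(-3/7, 3/7)

Apply the ratio test: |a_{n+1}| / |a_n| = [(5(n+1) + 7)/(5n + 7)] · 3·7/9, which tends to 7/3 as n → ∞.
Hence the series converges for |x| < 1/(7/3) = 3/7, so the radius of convergence is 3/7.
At x = 3/7: the terms do not tend to 0, so the series diverges.
Check x = -3/7: the n-th term does not approach 0; divergence by the term test.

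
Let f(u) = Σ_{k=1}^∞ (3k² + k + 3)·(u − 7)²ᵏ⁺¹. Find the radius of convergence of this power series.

R = 1

Ratio test: |a_{k+1}/a_k| = (3(k+1)² + (k+1) + 3)/(3k² + k + 3) → 1 as k → ∞.
Since the exponent of (u − 7) increases by 2 each term, convergence requires |u − 7|² < 1, hence R = 1.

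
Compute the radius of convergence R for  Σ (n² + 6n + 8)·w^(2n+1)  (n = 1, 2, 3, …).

R = 1

Ratio test: |a_{n+1}/a_n| = ((n+1)² + 6(n+1) + 8)/(n² + 6n + 8) → 1 as n → ∞.
Writing y = w², the series in y has radius 1, so |w| < √(1) = 1 and R = 1.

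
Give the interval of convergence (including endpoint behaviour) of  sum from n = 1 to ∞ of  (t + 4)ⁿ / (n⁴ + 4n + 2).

[-5, -3]

Ratio test: |a_{n+1}/a_n| = (n⁴ + 4n + 2)/((n+1)⁴ + 4(n+1) + 2) → 1 as n → ∞.
Hence R = 1.
Endpoint t = -3: absolute convergence follows by limit comparison with Σ 1/n⁴.
When t = -5, the series is dominated by a constant times Σ 1/n⁴, which converges (p = 4 > 1).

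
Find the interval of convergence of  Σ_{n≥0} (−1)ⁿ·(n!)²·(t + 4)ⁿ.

Ratio test: |a_{n+1}/a_n| = (n+1)² → ∞ as n → ∞.
The terms grow without bound for any (t + 4) ≠ 0, so R = 0 (convergence only at t = -4).

{-4}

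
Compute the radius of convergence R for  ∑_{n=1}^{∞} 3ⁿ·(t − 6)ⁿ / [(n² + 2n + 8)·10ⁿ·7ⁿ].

R = 70/3

The ratio of consecutive coefficients is [(n² + 2n + 8)/((n+1)² + 2(n+1) + 8)] · 3/(10·7) → 3/70.
Convergence for |t − 6| · 3/70 < 1, i.e. |t − 6| < 70/3. So R = 70/3.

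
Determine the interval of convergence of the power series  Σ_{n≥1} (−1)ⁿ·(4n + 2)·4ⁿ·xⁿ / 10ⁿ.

Ratio test: |a_{n+1}/a_n| = [(4(n+1) + 2)/(4n + 2)] · 4/10 → 2/5 as n → ∞.
Hence the series converges for |x| < 1/(2/5) = 5/2, so the radius of convergence is 5/2.
When x = 5/2, the terms do not tend to 0, so the series diverges.
Endpoint x = -5/2: the terms do not tend to 0, so the series diverges.

(-5/2, 5/2)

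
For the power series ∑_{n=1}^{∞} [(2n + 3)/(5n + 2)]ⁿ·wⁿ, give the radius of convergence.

R = 5/2

By the Cauchy root test, |a_n|^(1/n) = (2n + 3)/(5n + 2) → 2/5.
Hence the series converges for |w| < 1/(2/5) = 5/2, so the radius of convergence is 5/2.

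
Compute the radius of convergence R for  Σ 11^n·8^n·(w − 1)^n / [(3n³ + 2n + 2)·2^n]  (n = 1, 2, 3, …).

R = 1/44

Ratio test: |a_{n+1}/a_n| = [(3n³ + 2n + 2)/(3(n+1)³ + 2(n+1) + 2)] · 11·8/2 → 44 as n → ∞.
The series converges when 44 · |w − 1| < 1, giving R = 1/44.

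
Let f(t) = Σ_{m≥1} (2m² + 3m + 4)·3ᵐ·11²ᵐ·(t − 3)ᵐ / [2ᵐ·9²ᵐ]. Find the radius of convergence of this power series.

R = 54/121

Ratio test: |a_{m+1}/a_m| = [(2(m+1)² + 3(m+1) + 4)/(2m² + 3m + 4)] · 3·121/(2·81) → 121/54 as m → ∞.
Thus R = 1/(121/54) = 54/121.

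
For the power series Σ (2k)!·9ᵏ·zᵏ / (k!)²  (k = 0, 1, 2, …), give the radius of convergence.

R = 1/36

The ratio of consecutive coefficients is (2k+1)·(2k+2)/(k+1)² · 9 → 36.
Thus R = 1/(36) = 1/36.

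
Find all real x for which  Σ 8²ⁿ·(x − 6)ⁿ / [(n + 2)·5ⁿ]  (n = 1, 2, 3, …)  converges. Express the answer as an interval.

By the ratio test, |a_{n+1}/a_n| = [(n + 2)/((n+1) + 2)] · 64/5 → 64/5.
Hence the series converges for |x − 6| < 1/(64/5) = 5/64, so the radius of convergence is 5/64.
Check x = 389/64: the terms behave like c/n; limit comparison with the harmonic series gives divergence.
When x = 379/64, convergence follows from the alternating series test (terms decrease monotonically to 0).

[379/64, 389/64)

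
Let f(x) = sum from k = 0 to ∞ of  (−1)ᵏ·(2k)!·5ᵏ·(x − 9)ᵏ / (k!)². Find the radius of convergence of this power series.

R = 1/20

By the ratio test, |a_{k+1}/a_k| = (2k+1)·(2k+2)/(k+1)² · 5 → 20.
Convergence for |x − 9| · 20 < 1, i.e. |x − 9| < 1/20. So R = 1/20.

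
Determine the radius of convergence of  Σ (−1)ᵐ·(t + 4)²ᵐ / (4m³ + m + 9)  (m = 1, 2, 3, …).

The ratio of consecutive coefficients is (4m³ + m + 9)/(4(m+1)³ + (m+1) + 9) → 1.
Successive powers of (t + 4) differ by 2, so the series converges when |t + 4|² · 1 < 1, i.e. |t + 4| < √(1) = 1. So R = 1.

R = 1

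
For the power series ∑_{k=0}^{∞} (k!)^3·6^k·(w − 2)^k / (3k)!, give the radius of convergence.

Apply the ratio test: |a_{k+1}| / |a_k| = (k+1)³/[(3k+1)·(3k+2)·(3k+3)] · 6, which tends to 2/9 as k → ∞.
Hence the series converges for |w − 2| < 1/(2/9) = 9/2, so the radius of convergence is 9/2.

R = 9/2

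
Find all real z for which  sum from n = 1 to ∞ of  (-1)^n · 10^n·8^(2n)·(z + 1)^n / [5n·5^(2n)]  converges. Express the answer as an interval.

(-133/128, -123/128]

Ratio test: |a_{n+1}/a_n| = [5n/5(n+1)] · 10·64/25 → 128/5 as n → ∞.
Hence the series converges for |z + 1| < 1/(128/5) = 5/128, so the radius of convergence is 5/128.
Endpoint z = -123/128: convergence follows from the alternating series test (terms decrease monotonically to 0).
When z = -133/128, the terms behave like c/n; limit comparison with the harmonic series gives divergence.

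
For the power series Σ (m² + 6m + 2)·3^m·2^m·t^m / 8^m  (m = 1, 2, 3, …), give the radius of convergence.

Ratio test: |a_{m+1}/a_m| = [((m+1)² + 6(m+1) + 2)/(m² + 6m + 2)] · 3·2/8 → 3/4 as m → ∞.
Convergence for |t| · 3/4 < 1, i.e. |t| < 4/3. So R = 4/3.

R = 4/3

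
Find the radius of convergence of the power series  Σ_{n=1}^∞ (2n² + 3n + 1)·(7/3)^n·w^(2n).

Apply the ratio test: |a_{n+1}| / |a_n| = [(2(n+1)² + 3(n+1) + 1)/(2n² + 3n + 1)] · 7/3, which tends to 7/3 as n → ∞.
Successive powers of w differ by 2, so the series converges when |w|² · 7/3 < 1, i.e. |w| < √(3/7). So R = √21/7.

R = √21/7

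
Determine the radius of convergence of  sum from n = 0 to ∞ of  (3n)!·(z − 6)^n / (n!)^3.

The ratio of consecutive coefficients is (3n+1)·(3n+2)·(3n+3)/(n+1)³ → 27.
Hence the series converges for |z − 6| < 1/(27) = 1/27, so the radius of convergence is 1/27.

R = 1/27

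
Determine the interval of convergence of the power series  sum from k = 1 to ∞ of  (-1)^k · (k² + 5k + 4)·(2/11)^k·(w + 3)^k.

(-17/2, 5/2)

Ratio test: |a_{k+1}/a_k| = [((k+1)² + 5(k+1) + 4)/(k² + 5k + 4)] · 2/11 → 2/11 as k → ∞.
Thus R = 1/(2/11) = 11/2.
When w = 5/2, the terms do not tend to 0, so the series diverges.
Check w = -17/2: the terms have absolute value of order k², which does not tend to 0, so the series diverges by the divergence test.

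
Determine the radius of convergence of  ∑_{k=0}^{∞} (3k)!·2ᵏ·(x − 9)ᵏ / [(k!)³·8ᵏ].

Ratio test: |a_{k+1}/a_k| = (3k+1)·(3k+2)·(3k+3)/(k+1)³ · 2/8 → 27/4 as k → ∞.
Convergence for |x − 9| · 27/4 < 1, i.e. |x − 9| < 4/27. So R = 4/27.

R = 4/27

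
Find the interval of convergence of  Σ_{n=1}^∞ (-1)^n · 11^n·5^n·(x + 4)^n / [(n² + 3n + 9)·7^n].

[-227/55, -213/55]

The ratio of consecutive coefficients is [(n² + 3n + 9)/((n+1)² + 3(n+1) + 9)] · 11·5/7 → 55/7.
Convergence for |x + 4| · 55/7 < 1, i.e. |x + 4| < 7/55. So R = 7/55.
When x = -213/55, the series is dominated by a constant times Σ 1/n², which converges (p = 2 > 1).
At x = -227/55: absolute convergence follows by limit comparison with Σ 1/n².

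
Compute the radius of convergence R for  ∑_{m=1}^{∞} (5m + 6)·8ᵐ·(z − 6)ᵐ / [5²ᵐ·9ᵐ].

Ratio test: |a_{m+1}/a_m| = [(5(m+1) + 6)/(5m + 6)] · 8/(25·9) → 8/225 as m → ∞.
Convergence for |z − 6| · 8/225 < 1, i.e. |z − 6| < 225/8. So R = 225/8.

R = 225/8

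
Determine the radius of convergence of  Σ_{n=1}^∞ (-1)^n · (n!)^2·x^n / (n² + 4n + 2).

R = 0

Apply the ratio test: |a_{n+1}| / |a_n| = (n+1)² · (n² + 4n + 2)/((n+1)² + 4(n+1) + 2), which tends to ∞ as n → ∞.
The terms grow without bound for any x ≠ 0, so R = 0 (convergence only at x = 0).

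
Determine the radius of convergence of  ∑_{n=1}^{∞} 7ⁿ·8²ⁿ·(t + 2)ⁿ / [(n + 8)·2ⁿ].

Apply the ratio test: |a_{n+1}| / |a_n| = [(n + 8)/((n+1) + 8)] · 7·64/2, which tends to 224 as n → ∞.
Convergence for |t + 2| · 224 < 1, i.e. |t + 2| < 1/224. So R = 1/224.

R = 1/224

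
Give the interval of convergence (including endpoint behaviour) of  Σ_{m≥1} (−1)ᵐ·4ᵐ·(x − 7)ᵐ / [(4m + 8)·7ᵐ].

(21/4, 35/4]

The ratio of consecutive coefficients is [(4m + 8)/(4(m+1) + 8)] · 4/7 → 4/7.
Hence the series converges for |x − 7| < 1/(4/7) = 7/4, so the radius of convergence is 7/4.
At x = 35/4: convergence follows from the alternating series test (terms decrease monotonically to 0).
Endpoint x = 21/4: the terms are asymptotic to a nonzero constant times 1/m, so the series diverges by limit comparison with Σ 1/m.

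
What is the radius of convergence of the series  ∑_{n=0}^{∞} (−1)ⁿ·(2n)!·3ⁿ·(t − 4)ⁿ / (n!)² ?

The ratio of consecutive coefficients is (2n+1)·(2n+2)/(n+1)² · 3 → 12.
Hence the series converges for |t − 4| < 1/(12) = 1/12, so the radius of convergence is 1/12.

R = 1/12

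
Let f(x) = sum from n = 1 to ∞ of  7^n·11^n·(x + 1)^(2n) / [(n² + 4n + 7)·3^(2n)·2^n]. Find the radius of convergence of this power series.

R = 3√154/77

Apply the ratio test: |a_{n+1}| / |a_n| = [(n² + 4n + 7)/((n+1)² + 4(n+1) + 7)] · 7·11/(9·2), which tends to 77/18 as n → ∞.
Since the exponent of (x + 1) increases by 2 each term, convergence requires |x + 1|² < 18/77, hence R = 3√154/77.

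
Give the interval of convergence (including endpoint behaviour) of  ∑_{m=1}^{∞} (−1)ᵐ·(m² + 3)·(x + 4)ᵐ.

(-5, -3)

By the ratio test, |a_{m+1}/a_m| = ((m+1)² + 3)/(m² + 3) → 1.
So the series converges when |x + 4| < 1 and diverges when |x + 4| > 1; R = 1.
At x = -3: the m-th term does not approach 0; divergence by the term test.
Check x = -5: the terms have absolute value of order m², which does not tend to 0, so the series diverges by the divergence test.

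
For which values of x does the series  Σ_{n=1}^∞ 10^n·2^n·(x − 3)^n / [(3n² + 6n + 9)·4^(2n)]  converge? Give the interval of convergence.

[11/5, 19/5]

Ratio test: |a_{n+1}/a_n| = [(3n² + 6n + 9)/(3(n+1)² + 6(n+1) + 9)] · 10·2/16 → 5/4 as n → ∞.
The series converges when 5/4 · |x − 3| < 1, giving R = 4/5.
When x = 19/5, absolute convergence follows by limit comparison with Σ 1/n².
Check x = 11/5: the series is dominated by a constant times Σ 1/n², which converges (p = 2 > 1).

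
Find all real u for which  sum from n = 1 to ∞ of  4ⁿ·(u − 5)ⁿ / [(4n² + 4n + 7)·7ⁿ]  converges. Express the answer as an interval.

[13/4, 27/4]

By the ratio test, |a_{n+1}/a_n| = [(4n² + 4n + 7)/(4(n+1)² + 4(n+1) + 7)] · 4/7 → 4/7.
The series converges when 4/7 · |u − 5| < 1, giving R = 7/4.
Check u = 27/4: absolute convergence follows by limit comparison with Σ 1/n².
Check u = 13/4: the series is dominated by a constant times Σ 1/n², which converges (p = 2 > 1).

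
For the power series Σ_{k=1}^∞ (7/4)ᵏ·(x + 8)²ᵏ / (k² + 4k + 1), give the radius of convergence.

R = 2√7/7

Ratio test: |a_{k+1}/a_k| = [(k² + 4k + 1)/((k+1)² + 4(k+1) + 1)] · 7/4 → 7/4 as k → ∞.
Since the exponent of (x + 8) increases by 2 each term, convergence requires |x + 8|² < 4/7, hence R = 2√7/7.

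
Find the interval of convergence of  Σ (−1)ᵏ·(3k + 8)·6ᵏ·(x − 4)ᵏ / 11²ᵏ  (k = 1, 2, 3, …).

(-97/6, 145/6)

Apply the ratio test: |a_{k+1}| / |a_k| = [(3(k+1) + 8)/(3k + 8)] · 6/121, which tends to 6/121 as k → ∞.
Thus R = 1/(6/121) = 121/6.
Check x = 145/6: the terms do not tend to 0, so the series diverges.
At x = -97/6: the terms have absolute value of order k, which does not tend to 0, so the series diverges by the divergence test.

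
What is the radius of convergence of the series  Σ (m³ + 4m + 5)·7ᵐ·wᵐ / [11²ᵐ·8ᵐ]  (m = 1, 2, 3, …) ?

R = 968/7

Ratio test: |a_{m+1}/a_m| = [((m+1)³ + 4(m+1) + 5)/(m³ + 4m + 5)] · 7/(121·8) → 7/968 as m → ∞.
Hence the series converges for |w| < 1/(7/968) = 968/7, so the radius of convergence is 968/7.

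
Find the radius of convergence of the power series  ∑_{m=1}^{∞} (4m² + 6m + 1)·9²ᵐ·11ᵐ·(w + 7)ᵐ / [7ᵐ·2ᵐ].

R = 14/891

By the ratio test, |a_{m+1}/a_m| = [(4(m+1)² + 6(m+1) + 1)/(4m² + 6m + 1)] · 81·11/(7·2) → 891/14.
The series converges when 891/14 · |w + 7| < 1, giving R = 14/891.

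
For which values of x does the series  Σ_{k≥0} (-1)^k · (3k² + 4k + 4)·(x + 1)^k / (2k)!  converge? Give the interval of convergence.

By the ratio test, |a_{k+1}/a_k| = (3(k+1)² + 4(k+1) + 4)/(3k² + 4k + 4) · 1/[(2k+1)·(2k+2)] → 0.
The ratio tends to 0 regardless of x, hence R = ∞.

(−∞, ∞)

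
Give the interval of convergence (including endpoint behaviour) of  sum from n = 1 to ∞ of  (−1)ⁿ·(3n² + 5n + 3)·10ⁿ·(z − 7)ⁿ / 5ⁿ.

(13/2, 15/2)

Ratio test: |a_{n+1}/a_n| = [(3(n+1)² + 5(n+1) + 3)/(3n² + 5n + 3)] · 10/5 → 2 as n → ∞.
Thus R = 1/(2) = 1/2.
Check z = 15/2: the n-th term does not approach 0; divergence by the term test.
Check z = 13/2: the terms do not tend to 0, so the series diverges.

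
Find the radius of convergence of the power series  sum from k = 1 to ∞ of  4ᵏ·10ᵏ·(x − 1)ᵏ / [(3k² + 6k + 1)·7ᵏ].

R = 7/40

By the ratio test, |a_{k+1}/a_k| = [(3k² + 6k + 1)/(3(k+1)² + 6(k+1) + 1)] · 4·10/7 → 40/7.
The series converges when 40/7 · |x − 1| < 1, giving R = 7/40.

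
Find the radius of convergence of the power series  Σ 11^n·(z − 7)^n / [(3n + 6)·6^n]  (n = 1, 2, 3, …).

Ratio test: |a_{n+1}/a_n| = [(3n + 6)/(3(n+1) + 6)] · 11/6 → 11/6 as n → ∞.
The series converges when 11/6 · |z − 7| < 1, giving R = 6/11.

R = 6/11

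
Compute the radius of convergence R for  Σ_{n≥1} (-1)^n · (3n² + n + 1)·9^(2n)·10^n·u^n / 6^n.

Apply the ratio test: |a_{n+1}| / |a_n| = [(3(n+1)² + (n+1) + 1)/(3n² + n + 1)] · 81·10/6, which tends to 135 as n → ∞.
The series converges when 135 · |u| < 1, giving R = 1/135.

R = 1/135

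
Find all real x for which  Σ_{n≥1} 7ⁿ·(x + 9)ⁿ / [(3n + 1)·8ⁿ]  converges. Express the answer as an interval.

[-71/7, -55/7)

Apply the ratio test: |a_{n+1}| / |a_n| = [(3n + 1)/(3(n+1) + 1)] · 7/8, which tends to 7/8 as n → ∞.
Hence the series converges for |x + 9| < 1/(7/8) = 8/7, so the radius of convergence is 8/7.
At x = -55/7: the terms behave like c/n; limit comparison with the harmonic series gives divergence.
At x = -71/7: convergence follows from the alternating series test (terms decrease monotonically to 0).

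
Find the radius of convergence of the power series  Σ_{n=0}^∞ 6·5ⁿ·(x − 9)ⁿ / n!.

Apply the ratio test: |a_{n+1}| / |a_n| = 6/6 · 5 · 1/(n+1), which tends to 0 as n → ∞.
Since the limit is 0 < 1 for every x, the series converges on all of ℝ and R = ∞.

R = ∞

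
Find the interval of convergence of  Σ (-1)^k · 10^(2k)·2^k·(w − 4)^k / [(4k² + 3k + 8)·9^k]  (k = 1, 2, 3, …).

[791/200, 809/200]

Apply the ratio test: |a_{k+1}| / |a_k| = [(4k² + 3k + 8)/(4(k+1)² + 3(k+1) + 8)] · 100·2/9, which tends to 200/9 as k → ∞.
Hence the series converges for |w − 4| < 1/(200/9) = 9/200, so the radius of convergence is 9/200.
Check w = 809/200: the terms are on the order of 1/k², so the series converges absolutely by comparison with the p-series (p = 2 > 1).
At w = 791/200: the terms are on the order of 1/k², so the series converges absolutely by comparison with the p-series (p = 2 > 1).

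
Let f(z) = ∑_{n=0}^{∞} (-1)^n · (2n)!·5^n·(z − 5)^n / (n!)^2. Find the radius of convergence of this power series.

The ratio of consecutive coefficients is (2n+1)·(2n+2)/(n+1)² · 5 → 20.
The series converges when 20 · |z − 5| < 1, giving R = 1/20.

R = 1/20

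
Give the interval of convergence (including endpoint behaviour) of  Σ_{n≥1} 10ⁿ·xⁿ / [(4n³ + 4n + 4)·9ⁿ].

By the ratio test, |a_{n+1}/a_n| = [(4n³ + 4n + 4)/(4(n+1)³ + 4(n+1) + 4)] · 10/9 → 10/9.
Hence the series converges for |x| < 1/(10/9) = 9/10, so the radius of convergence is 9/10.
When x = 9/10, the series is dominated by a constant times Σ 1/n³, which converges (p = 3 > 1).
At x = -9/10: the terms are on the order of 1/n³, so the series converges absolutely by comparison with the p-series (p = 3 > 1).

[-9/10, 9/10]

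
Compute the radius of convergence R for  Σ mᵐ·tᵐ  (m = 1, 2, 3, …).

R = 0

Applying the root test, |a_m|^(1/m) = m → ∞.
The root grows without bound, so R = 0 (convergence only at t = 0).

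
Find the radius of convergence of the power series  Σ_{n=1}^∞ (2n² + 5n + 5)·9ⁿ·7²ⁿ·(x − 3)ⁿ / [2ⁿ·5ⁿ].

R = 10/441

Ratio test: |a_{n+1}/a_n| = [(2(n+1)² + 5(n+1) + 5)/(2n² + 5n + 5)] · 9·49/(2·5) → 441/10 as n → ∞.
Convergence for |x − 3| · 441/10 < 1, i.e. |x − 3| < 10/441. So R = 10/441.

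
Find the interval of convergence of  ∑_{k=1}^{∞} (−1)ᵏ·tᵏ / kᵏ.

(−∞, ∞)

Applying the root test, |a_k|^(1/k) = 1/k → 0.
Since the k-th root of |a_k| tends to 0, the series converges for all real t; R = ∞.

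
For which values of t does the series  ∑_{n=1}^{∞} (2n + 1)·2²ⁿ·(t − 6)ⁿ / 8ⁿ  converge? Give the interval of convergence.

(4, 8)

By the ratio test, |a_{n+1}/a_n| = [(2(n+1) + 1)/(2n + 1)] · 4/8 → 1/2.
Hence the series converges for |t − 6| < 1/(1/2) = 2, so the radius of convergence is 2.
Check t = 8: the terms do not tend to 0, so the series diverges.
At t = 4: the terms have absolute value of order n, which does not tend to 0, so the series diverges by the divergence test.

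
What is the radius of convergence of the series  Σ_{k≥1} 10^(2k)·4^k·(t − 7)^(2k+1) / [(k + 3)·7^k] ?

Apply the ratio test: |a_{k+1}| / |a_k| = [(k + 3)/((k+1) + 3)] · 100·4/7, which tends to 400/7 as k → ∞.
Writing y = (t − 7)², the series in y has radius 7/400, so |t − 7| < √(7/400) and R = √7/20.

R = √7/20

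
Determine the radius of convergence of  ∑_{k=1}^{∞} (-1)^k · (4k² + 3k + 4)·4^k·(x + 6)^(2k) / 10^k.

R = √10/2

Ratio test: |a_{k+1}/a_k| = [(4(k+1)² + 3(k+1) + 4)/(4k² + 3k + 4)] · 4/10 → 2/5 as k → ∞.
Writing y = (x + 6)², the series in y has radius 5/2, so |x + 6| < √(5/2) and R = √10/2.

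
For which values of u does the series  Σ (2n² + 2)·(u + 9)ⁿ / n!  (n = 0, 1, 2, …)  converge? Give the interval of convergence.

Ratio test: |a_{n+1}/a_n| = (2(n+1)² + 2)/(2n² + 2) · 1/(n+1) → 0 as n → ∞.
Since the limit is 0 < 1 for every u, the series converges on all of ℝ and R = ∞.

(−∞, ∞)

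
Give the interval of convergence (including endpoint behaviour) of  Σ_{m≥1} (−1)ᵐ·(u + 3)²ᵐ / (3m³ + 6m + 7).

By the ratio test, |a_{m+1}/a_m| = (3m³ + 6m + 7)/(3(m+1)³ + 6(m+1) + 7) → 1.
Successive powers of (u + 3) differ by 2, so the series converges when |u + 3|² · 1 < 1, i.e. |u + 3| < √(1) = 1. So R = 1.
Check u = -2: the terms are on the order of 1/m³, so the series converges absolutely by comparison with the p-series (p = 3 > 1).
Check u = -4: absolute convergence follows by limit comparison with Σ 1/m³.

[-4, -2]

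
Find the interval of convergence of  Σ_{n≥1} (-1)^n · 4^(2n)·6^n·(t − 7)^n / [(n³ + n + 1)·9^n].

Apply the ratio test: |a_{n+1}| / |a_n| = [(n³ + n + 1)/((n+1)³ + (n+1) + 1)] · 16·6/9, which tends to 32/3 as n → ∞.
Convergence for |t − 7| · 32/3 < 1, i.e. |t − 7| < 3/32. So R = 3/32.
Check t = 227/32: the series is dominated by a constant times Σ 1/n³, which converges (p = 3 > 1).
Endpoint t = 221/32: absolute convergence follows by limit comparison with Σ 1/n³.

[221/32, 227/32]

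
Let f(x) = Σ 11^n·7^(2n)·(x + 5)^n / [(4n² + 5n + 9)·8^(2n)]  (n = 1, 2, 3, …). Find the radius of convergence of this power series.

R = 64/539

The ratio of consecutive coefficients is [(4n² + 5n + 9)/(4(n+1)² + 5(n+1) + 9)] · 11·49/64 → 539/64.
Hence the series converges for |x + 5| < 1/(539/64) = 64/539, so the radius of convergence is 64/539.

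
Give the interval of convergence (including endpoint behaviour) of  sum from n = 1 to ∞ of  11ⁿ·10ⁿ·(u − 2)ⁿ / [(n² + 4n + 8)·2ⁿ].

[109/55, 111/55]

The ratio of consecutive coefficients is [(n² + 4n + 8)/((n+1)² + 4(n+1) + 8)] · 11·10/2 → 55.
Thus R = 1/(55) = 1/55.
Endpoint u = 111/55: the series is dominated by a constant times Σ 1/n², which converges (p = 2 > 1).
Check u = 109/55: the series is dominated by a constant times Σ 1/n², which converges (p = 2 > 1).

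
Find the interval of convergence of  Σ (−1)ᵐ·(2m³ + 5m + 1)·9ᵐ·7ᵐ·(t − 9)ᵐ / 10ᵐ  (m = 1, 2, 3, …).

The ratio of consecutive coefficients is [(2(m+1)³ + 5(m+1) + 1)/(2m³ + 5m + 1)] · 9·7/10 → 63/10.
The series converges when 63/10 · |t − 9| < 1, giving R = 10/63.
At t = 577/63: the terms have absolute value of order m³, which does not tend to 0, so the series diverges by the divergence test.
Endpoint t = 557/63: the m-th term does not approach 0; divergence by the term test.

(557/63, 577/63)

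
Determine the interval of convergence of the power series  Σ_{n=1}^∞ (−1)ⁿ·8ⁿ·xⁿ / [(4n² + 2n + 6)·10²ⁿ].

Apply the ratio test: |a_{n+1}| / |a_n| = [(4n² + 2n + 6)/(4(n+1)² + 2(n+1) + 6)] · 8/100, which tends to 2/25 as n → ∞.
Hence the series converges for |x| < 1/(2/25) = 25/2, so the radius of convergence is 25/2.
At x = 25/2: the terms are on the order of 1/n², so the series converges absolutely by comparison with the p-series (p = 2 > 1).
At x = -25/2: the terms are on the order of 1/n², so the series converges absolutely by comparison with the p-series (p = 2 > 1).

[-25/2, 25/2]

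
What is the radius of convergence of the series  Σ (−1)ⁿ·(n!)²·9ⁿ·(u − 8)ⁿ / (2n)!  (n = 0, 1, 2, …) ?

By the ratio test, |a_{n+1}/a_n| = (n+1)²/[(2n+1)·(2n+2)] · 9 → 9/4.
The series converges when 9/4 · |u − 8| < 1, giving R = 4/9.

R = 4/9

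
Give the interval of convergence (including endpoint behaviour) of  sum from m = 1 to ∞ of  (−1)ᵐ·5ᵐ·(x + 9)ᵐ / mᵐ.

By the Cauchy root test, |a_m|^(1/m) = 5/m → 0.
Since the m-th root of |a_m| tends to 0, the series converges for all real x; R = ∞.

(−∞, ∞)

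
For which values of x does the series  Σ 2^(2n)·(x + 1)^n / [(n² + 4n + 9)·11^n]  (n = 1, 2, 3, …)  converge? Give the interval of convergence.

Ratio test: |a_{n+1}/a_n| = [(n² + 4n + 9)/((n+1)² + 4(n+1) + 9)] · 4/11 → 4/11 as n → ∞.
Convergence for |x + 1| · 4/11 < 1, i.e. |x + 1| < 11/4. So R = 11/4.
At x = 7/4: the terms are on the order of 1/n², so the series converges absolutely by comparison with the p-series (p = 2 > 1).
When x = -15/4, absolute convergence follows by limit comparison with Σ 1/n².

[-15/4, 7/4]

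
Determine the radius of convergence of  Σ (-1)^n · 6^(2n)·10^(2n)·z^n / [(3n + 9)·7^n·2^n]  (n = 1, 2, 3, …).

R = 7/1800

By the ratio test, |a_{n+1}/a_n| = [(3n + 9)/(3(n+1) + 9)] · 36·100/(7·2) → 1800/7.
The series converges when 1800/7 · |z| < 1, giving R = 7/1800.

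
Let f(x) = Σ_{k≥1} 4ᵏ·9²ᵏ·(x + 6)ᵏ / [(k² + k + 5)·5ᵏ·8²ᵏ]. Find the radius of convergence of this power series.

R = 80/81

Ratio test: |a_{k+1}/a_k| = [(k² + k + 5)/((k+1)² + (k+1) + 5)] · 4·81/(5·64) → 81/80 as k → ∞.
Convergence for |x + 6| · 81/80 < 1, i.e. |x + 6| < 80/81. So R = 80/81.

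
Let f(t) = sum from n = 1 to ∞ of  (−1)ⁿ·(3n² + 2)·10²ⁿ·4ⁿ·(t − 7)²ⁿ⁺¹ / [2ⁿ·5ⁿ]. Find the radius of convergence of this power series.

R = √10/20

By the ratio test, |a_{n+1}/a_n| = [(3(n+1)² + 2)/(3n² + 2)] · 100·4/(2·5) → 40.
Successive powers of (t − 7) differ by 2, so the series converges when |t − 7|² · 40 < 1, i.e. |t − 7| < √(1/40). So R = √10/20.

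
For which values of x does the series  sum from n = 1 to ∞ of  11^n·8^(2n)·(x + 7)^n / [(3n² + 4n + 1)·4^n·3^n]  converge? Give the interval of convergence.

Apply the ratio test: |a_{n+1}| / |a_n| = [(3n² + 4n + 1)/(3(n+1)² + 4(n+1) + 1)] · 11·64/(4·3), which tends to 176/3 as n → ∞.
Thus R = 1/(176/3) = 3/176.
When x = -1229/176, absolute convergence follows by limit comparison with Σ 1/n².
When x = -1235/176, absolute convergence follows by limit comparison with Σ 1/n².

[-1235/176, -1229/176]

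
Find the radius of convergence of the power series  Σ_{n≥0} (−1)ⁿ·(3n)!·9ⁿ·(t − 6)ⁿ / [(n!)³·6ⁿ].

By the ratio test, |a_{n+1}/a_n| = (3n+1)·(3n+2)·(3n+3)/(n+1)³ · 9/6 → 81/2.
Thus R = 1/(81/2) = 2/81.

R = 2/81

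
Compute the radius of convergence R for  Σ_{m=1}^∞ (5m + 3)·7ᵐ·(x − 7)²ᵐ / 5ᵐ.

R = √35/7

By the ratio test, |a_{m+1}/a_m| = [(5(m+1) + 3)/(5m + 3)] · 7/5 → 7/5.
Successive powers of (x − 7) differ by 2, so the series converges when |x − 7|² · 7/5 < 1, i.e. |x − 7| < √(5/7). So R = √35/7.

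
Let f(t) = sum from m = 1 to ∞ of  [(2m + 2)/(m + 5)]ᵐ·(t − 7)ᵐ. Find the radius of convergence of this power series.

Applying the root test, |a_m|^(1/m) = (2m + 2)/(m + 5) → 2.
Convergence for |t − 7| · 2 < 1, i.e. |t − 7| < 1/2. So R = 1/2.

R = 1/2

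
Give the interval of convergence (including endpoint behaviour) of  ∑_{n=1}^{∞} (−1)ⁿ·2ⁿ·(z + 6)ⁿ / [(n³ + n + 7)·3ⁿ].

[-15/2, -9/2]

The ratio of consecutive coefficients is [(n³ + n + 7)/((n+1)³ + (n+1) + 7)] · 2/3 → 2/3.
Hence the series converges for |z + 6| < 1/(2/3) = 3/2, so the radius of convergence is 3/2.
When z = -9/2, the terms are on the order of 1/n³, so the series converges absolutely by comparison with the p-series (p = 3 > 1).
At z = -15/2: absolute convergence follows by limit comparison with Σ 1/n³.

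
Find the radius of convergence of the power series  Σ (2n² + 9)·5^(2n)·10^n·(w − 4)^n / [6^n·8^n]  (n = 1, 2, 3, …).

The ratio of consecutive coefficients is [(2(n+1)² + 9)/(2n² + 9)] · 25·10/(6·8) → 125/24.
Hence the series converges for |w − 4| < 1/(125/24) = 24/125, so the radius of convergence is 24/125.

R = 24/125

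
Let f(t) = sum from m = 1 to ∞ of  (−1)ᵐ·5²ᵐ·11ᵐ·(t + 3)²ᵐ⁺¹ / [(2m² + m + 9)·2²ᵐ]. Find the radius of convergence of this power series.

By the ratio test, |a_{m+1}/a_m| = [(2m² + m + 9)/(2(m+1)² + (m+1) + 9)] · 25·11/4 → 275/4.
Since the exponent of (t + 3) increases by 2 each term, convergence requires |t + 3|² < 4/275, hence R = 2√11/55.

R = 2√11/55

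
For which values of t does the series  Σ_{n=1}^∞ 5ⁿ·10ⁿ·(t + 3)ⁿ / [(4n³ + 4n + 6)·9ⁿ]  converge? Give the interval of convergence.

[-159/50, -141/50]

Apply the ratio test: |a_{n+1}| / |a_n| = [(4n³ + 4n + 6)/(4(n+1)³ + 4(n+1) + 6)] · 5·10/9, which tends to 50/9 as n → ∞.
Convergence for |t + 3| · 50/9 < 1, i.e. |t + 3| < 9/50. So R = 9/50.
Endpoint t = -141/50: the terms are on the order of 1/n³, so the series converges absolutely by comparison with the p-series (p = 3 > 1).
Endpoint t = -159/50: absolute convergence follows by limit comparison with Σ 1/n³.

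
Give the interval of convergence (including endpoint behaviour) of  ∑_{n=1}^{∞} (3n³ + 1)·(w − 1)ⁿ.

The ratio of consecutive coefficients is (3(n+1)³ + 1)/(3n³ + 1) → 1.
Convergence for |w − 1| < 1, so R = 1.
At w = 2: the terms do not tend to 0, so the series diverges.
At w = 0: the terms have absolute value of order n³, which does not tend to 0, so the series diverges by the divergence test.

(0, 2)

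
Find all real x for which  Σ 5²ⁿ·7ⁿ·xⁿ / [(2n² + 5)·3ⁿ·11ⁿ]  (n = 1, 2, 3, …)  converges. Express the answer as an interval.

[-33/175, 33/175]

By the ratio test, |a_{n+1}/a_n| = [(2n² + 5)/(2(n+1)² + 5)] · 25·7/(3·11) → 175/33.
The series converges when 175/33 · |x| < 1, giving R = 33/175.
Endpoint x = 33/175: the terms are on the order of 1/n², so the series converges absolutely by comparison with the p-series (p = 2 > 1).
Check x = -33/175: absolute convergence follows by limit comparison with Σ 1/n².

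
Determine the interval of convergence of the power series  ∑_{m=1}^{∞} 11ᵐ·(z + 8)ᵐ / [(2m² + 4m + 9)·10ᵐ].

[-98/11, -78/11]

By the ratio test, |a_{m+1}/a_m| = [(2m² + 4m + 9)/(2(m+1)² + 4(m+1) + 9)] · 11/10 → 11/10.
Hence the series converges for |z + 8| < 1/(11/10) = 10/11, so the radius of convergence is 10/11.
When z = -78/11, absolute convergence follows by limit comparison with Σ 1/m².
At z = -98/11: the terms are on the order of 1/m², so the series converges absolutely by comparison with the p-series (p = 2 > 1).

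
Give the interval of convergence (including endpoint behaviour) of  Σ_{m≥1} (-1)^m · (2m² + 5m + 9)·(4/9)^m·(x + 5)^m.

Ratio test: |a_{m+1}/a_m| = [(2(m+1)² + 5(m+1) + 9)/(2m² + 5m + 9)] · 4/9 → 4/9 as m → ∞.
Hence the series converges for |x + 5| < 1/(4/9) = 9/4, so the radius of convergence is 9/4.
Check x = -11/4: the terms have absolute value of order m², which does not tend to 0, so the series diverges by the divergence test.
Endpoint x = -29/4: the terms do not tend to 0, so the series diverges.

(-29/4, -11/4)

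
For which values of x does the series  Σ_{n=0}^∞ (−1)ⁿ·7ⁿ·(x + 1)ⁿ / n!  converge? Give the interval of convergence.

By the ratio test, |a_{n+1}/a_n| = 7 · 1/(n+1) → 0.
The ratio tends to 0 regardless of x, hence R = ∞.

(−∞, ∞)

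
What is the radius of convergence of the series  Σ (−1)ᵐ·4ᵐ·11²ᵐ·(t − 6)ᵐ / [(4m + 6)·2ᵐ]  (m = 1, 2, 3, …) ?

R = 1/242

Apply the ratio test: |a_{m+1}| / |a_m| = [(4m + 6)/(4(m+1) + 6)] · 4·121/2, which tends to 242 as m → ∞.
Convergence for |t − 6| · 242 < 1, i.e. |t − 6| < 1/242. So R = 1/242.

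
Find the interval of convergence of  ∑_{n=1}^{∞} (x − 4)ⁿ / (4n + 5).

[3, 5)

The ratio of consecutive coefficients is (4n + 5)/(4(n+1) + 5) → 1.
So the series converges when |x − 4| < 1 and diverges when |x − 4| > 1; R = 1.
Endpoint x = 5: the terms are asymptotic to a nonzero constant times 1/n, so the series diverges by limit comparison with Σ 1/n.
Check x = 3: convergence follows from the alternating series test (terms decrease monotonically to 0).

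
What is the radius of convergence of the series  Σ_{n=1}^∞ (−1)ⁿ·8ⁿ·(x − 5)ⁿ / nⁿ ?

Applying the root test, |a_n|^(1/n) = 8/n → 0.
Since the n-th root of |a_n| tends to 0, the series converges for all real x; R = ∞.

R = ∞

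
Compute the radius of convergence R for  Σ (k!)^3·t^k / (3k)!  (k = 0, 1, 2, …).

R = 27

Ratio test: |a_{k+1}/a_k| = (k+1)³/[(3k+1)·(3k+2)·(3k+3)] → 1/27 as k → ∞.
Convergence for |t| · 1/27 < 1, i.e. |t| < 27. So R = 27.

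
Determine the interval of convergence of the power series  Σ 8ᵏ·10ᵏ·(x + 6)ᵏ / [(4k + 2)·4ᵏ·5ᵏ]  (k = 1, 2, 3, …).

By the ratio test, |a_{k+1}/a_k| = [(4k + 2)/(4(k+1) + 2)] · 8·10/(4·5) → 4.
Thus R = 1/(4) = 1/4.
At x = -23/4: comparison with the harmonic series Σ 1/k shows the series diverges.
Check x = -25/4: convergence follows from the alternating series test (terms decrease monotonically to 0).

[-25/4, -23/4)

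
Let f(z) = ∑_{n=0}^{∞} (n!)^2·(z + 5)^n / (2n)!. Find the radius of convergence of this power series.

By the ratio test, |a_{n+1}/a_n| = (n+1)²/[(2n+1)·(2n+2)] → 1/4.
The series converges when 1/4 · |z + 5| < 1, giving R = 4.

R = 4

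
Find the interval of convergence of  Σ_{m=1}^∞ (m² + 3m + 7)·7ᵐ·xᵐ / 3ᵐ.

Ratio test: |a_{m+1}/a_m| = [((m+1)² + 3(m+1) + 7)/(m² + 3m + 7)] · 7/3 → 7/3 as m → ∞.
Hence the series converges for |x| < 1/(7/3) = 3/7, so the radius of convergence is 3/7.
Check x = 3/7: the m-th term does not approach 0; divergence by the term test.
At x = -3/7: the terms do not tend to 0, so the series diverges.

(-3/7, 3/7)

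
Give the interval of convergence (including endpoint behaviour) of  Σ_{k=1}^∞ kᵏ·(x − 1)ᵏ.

By the Cauchy root test, |a_k|^(1/k) = k → ∞.
The root grows without bound, so R = 0 (convergence only at x = 1).

{1}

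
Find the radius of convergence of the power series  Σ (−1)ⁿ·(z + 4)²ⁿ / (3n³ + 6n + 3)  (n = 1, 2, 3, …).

R = 1

By the ratio test, |a_{n+1}/a_n| = (3n³ + 6n + 3)/(3(n+1)³ + 6(n+1) + 3) → 1.
Successive powers of (z + 4) differ by 2, so the series converges when |z + 4|² · 1 < 1, i.e. |z + 4| < √(1) = 1. So R = 1.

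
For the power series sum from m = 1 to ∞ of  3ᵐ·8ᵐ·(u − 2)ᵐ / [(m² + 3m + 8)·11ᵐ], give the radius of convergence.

Apply the ratio test: |a_{m+1}| / |a_m| = [(m² + 3m + 8)/((m+1)² + 3(m+1) + 8)] · 3·8/11, which tends to 24/11 as m → ∞.
Thus R = 1/(24/11) = 11/24.

R = 11/24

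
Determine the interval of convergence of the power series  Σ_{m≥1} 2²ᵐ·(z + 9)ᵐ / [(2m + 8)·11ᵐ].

Apply the ratio test: |a_{m+1}| / |a_m| = [(2m + 8)/(2(m+1) + 8)] · 4/11, which tends to 4/11 as m → ∞.
Hence the series converges for |z + 9| < 1/(4/11) = 11/4, so the radius of convergence is 11/4.
At z = -25/4: the terms behave like c/m; limit comparison with the harmonic series gives divergence.
Check z = -47/4: convergence follows from the alternating series test (terms decrease monotonically to 0).

[-47/4, -25/4)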